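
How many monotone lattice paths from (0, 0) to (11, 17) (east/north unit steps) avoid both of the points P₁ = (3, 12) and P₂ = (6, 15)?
Number of paths = 19940151

Inclusion–exclusion. Total paths: C(28, 11) = 21474180. Through P₁: C(15, 3)·C(13, 8) = 585585. Through P₂: C(21, 6)·C(7, 5) = 1139544. Since P₁ is strictly southwest of P₂, a monotone path through both must visit P₁ then P₂; paths through both = C(15, 3)·C(6, 3)·C(7, 5) = 191100. Avoid both = 21474180 − 585585 − 1139544 + 191100 = 19940151.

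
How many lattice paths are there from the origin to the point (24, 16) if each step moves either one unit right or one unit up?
Number of paths = 62852101650

A monotone lattice path from (0, 0) to (24, 16) consists of 24 east steps and 16 north steps in some order, so it is determined by which 24 of the 40 steps are east. The count is C(40, 24) = 62852101650.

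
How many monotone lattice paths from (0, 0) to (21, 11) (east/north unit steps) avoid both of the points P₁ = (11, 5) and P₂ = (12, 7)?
Number of paths = 67387476

Inclusion–exclusion. Total paths: C(32, 21) = 129024480. Through P₁: C(16, 11)·C(16, 10) = 34978944. Through P₂: C(19, 12)·C(13, 9) = 36027420. Since P₁ is strictly southwest of P₂, a monotone path through both must visit P₁ then P₂; paths through both = C(16, 11)·C(3, 1)·C(13, 9) = 9369360. Avoid both = 129024480 − 34978944 − 36027420 + 9369360 = 67387476.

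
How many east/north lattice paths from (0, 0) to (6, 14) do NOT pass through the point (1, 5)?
Number of paths = 26748

Total paths from (0, 0) to (6, 14): C(20, 6) = 38760. Paths through (1, 5): (paths (0, 0) → (1, 5)) × (paths (1, 5) → (6, 14)) = C(6, 1) · C(14, 5) = 6 · 2002 = 12012. Avoidance count = 38760 − 12012 = 26748.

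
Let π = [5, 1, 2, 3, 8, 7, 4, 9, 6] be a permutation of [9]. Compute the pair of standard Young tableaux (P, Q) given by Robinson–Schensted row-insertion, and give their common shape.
P = [1, 2, 3, 4, 6] / [5, 7, 9] / [8];  Q = [1, 3, 4, 5, 8] / [2, 6, 9] / [7];  common shape = (5, 3, 1)

Row-insert the values π_1, π_2, … into P one at a time, bumping the leftmost entry strictly greater than the inserted value down to the next row. The recording tableau Q records, in position (i, j), the step at which that cell was added to P.
  Insert 5 (step 1): P = [5];  Q = [1]
  Insert 1 (step 2): P = [1] / [5];  Q = [1] / [2]
  Insert 2 (step 3): P = [1, 2] / [5];  Q = [1, 3] / [2]
  Insert 3 (step 4): P = [1, 2, 3] / [5];  Q = [1, 3, 4] / [2]
  Insert 8 (step 5): P = [1, 2, 3, 8] / [5];  Q = [1, 3, 4, 5] / [2]
  Insert 7 (step 6): P = [1, 2, 3, 7] / [5, 8];  Q = [1, 3, 4, 5] / [2, 6]
  Insert 4 (step 7): P = [1, 2, 3, 4] / [5, 7] / [8];  Q = [1, 3, 4, 5] / [2, 6] / [7]
  Insert 9 (step 8): P = [1, 2, 3, 4, 9] / [5, 7] / [8];  Q = [1, 3, 4, 5, 8] / [2, 6] / [7]
  Insert 6 (step 9): P = [1, 2, 3, 4, 6] / [5, 7, 9] / [8];  Q = [1, 3, 4, 5, 8] / [2, 6, 9] / [7]
Final shape: (5, 3, 1).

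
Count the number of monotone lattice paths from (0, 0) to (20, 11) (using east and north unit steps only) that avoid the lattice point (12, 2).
Number of paths = 82460105

Total paths from (0, 0) to (20, 11): C(31, 20) = 84672315. Paths through (12, 2): (paths (0, 0) → (12, 2)) × (paths (12, 2) → (20, 11)) = C(14, 12) · C(17, 8) = 91 · 24310 = 2212210. Avoidance count = 84672315 − 2212210 = 82460105.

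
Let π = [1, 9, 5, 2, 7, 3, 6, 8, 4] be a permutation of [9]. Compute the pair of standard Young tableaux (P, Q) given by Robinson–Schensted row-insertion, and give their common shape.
P = [1, 2, 3, 4, 8] / [5, 6] / [7] / [9];  Q = [1, 2, 5, 7, 8] / [3, 6] / [4] / [9];  common shape = (5, 2, 1, 1)

Row-insert the values π_1, π_2, … into P one at a time, bumping the leftmost entry strictly greater than the inserted value down to the next row. The recording tableau Q records, in position (i, j), the step at which that cell was added to P.
  Insert 1 (step 1): P = [1];  Q = [1]
  Insert 9 (step 2): P = [1, 9];  Q = [1, 2]
  Insert 5 (step 3): P = [1, 5] / [9];  Q = [1, 2] / [3]
  Insert 2 (step 4): P = [1, 2] / [5] / [9];  Q = [1, 2] / [3] / [4]
  Insert 7 (step 5): P = [1, 2, 7] / [5] / [9];  Q = [1, 2, 5] / [3] / [4]
  Insert 3 (step 6): P = [1, 2, 3] / [5, 7] / [9];  Q = [1, 2, 5] / [3, 6] / [4]
  Insert 6 (step 7): P = [1, 2, 3, 6] / [5, 7] / [9];  Q = [1, 2, 5, 7] / [3, 6] / [4]
  Insert 8 (step 8): P = [1, 2, 3, 6, 8] / [5, 7] / [9];  Q = [1, 2, 5, 7, 8] / [3, 6] / [4]
  Insert 4 (step 9): P = [1, 2, 3, 4, 8] / [5, 6] / [7] / [9];  Q = [1, 2, 5, 7, 8] / [3, 6] / [4] / [9]
Final shape: (5, 2, 1, 1).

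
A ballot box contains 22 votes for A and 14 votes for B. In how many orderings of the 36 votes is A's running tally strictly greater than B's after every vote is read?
Strict-lead orderings = 843621600

Total orderings of the 36 votes with 22 for A: C(36, 22) = 3796297200. By the Bertrand ballot formula (Cycle Lemma / reflection principle), the number of orderings in which A is strictly ahead of B throughout is (p − q)/(p + q) · C(p + q, p) = (22 − 14)/(22 + 14) · 3796297200 = 843621600.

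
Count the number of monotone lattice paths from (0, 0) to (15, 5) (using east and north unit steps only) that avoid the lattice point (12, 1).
Number of paths = 15049

Total paths from (0, 0) to (15, 5): C(20, 15) = 15504. Paths through (12, 1): (paths (0, 0) → (12, 1)) × (paths (12, 1) → (15, 5)) = C(13, 12) · C(7, 3) = 13 · 35 = 455. Avoidance count = 15504 − 455 = 15049.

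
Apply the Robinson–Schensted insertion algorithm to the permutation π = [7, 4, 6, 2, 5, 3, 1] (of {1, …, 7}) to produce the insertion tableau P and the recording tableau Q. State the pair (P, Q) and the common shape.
P = [1, 3] / [2, 5] / [4] / [6] / [7];  Q = [1, 3] / [2, 5] / [4] / [6] / [7];  common shape = (2, 2, 1, 1, 1)

Row-insert the values π_1, π_2, … into P one at a time, bumping the leftmost entry strictly greater than the inserted value down to the next row. The recording tableau Q records, in position (i, j), the step at which that cell was added to P.
  Insert 7 (step 1): P = [7];  Q = [1]
  Insert 4 (step 2): P = [4] / [7];  Q = [1] / [2]
  Insert 6 (step 3): P = [4, 6] / [7];  Q = [1, 3] / [2]
  Insert 2 (step 4): P = [2, 6] / [4] / [7];  Q = [1, 3] / [2] / [4]
  Insert 5 (step 5): P = [2, 5] / [4, 6] / [7];  Q = [1, 3] / [2, 5] / [4]
  Insert 3 (step 6): P = [2, 3] / [4, 5] / [6] / [7];  Q = [1, 3] / [2, 5] / [4] / [6]
  Insert 1 (step 7): P = [1, 3] / [2, 5] / [4] / [6] / [7];  Q = [1, 3] / [2, 5] / [4] / [6] / [7]
Final shape: (2, 2, 1, 1, 1).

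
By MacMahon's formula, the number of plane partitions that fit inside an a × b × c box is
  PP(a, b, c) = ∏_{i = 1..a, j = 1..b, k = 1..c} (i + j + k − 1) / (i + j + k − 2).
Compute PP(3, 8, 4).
PP(3, 8, 4) = 4723719

Evaluate the triple product over i = 1..3, j = 1..8, k = 1..4. The factors are (2/1) · (3/2) · (4/3) · (5/4) · (3/2) · (4/3) · (5/4) · (6/5) · … (96 factors total). The numerators and denominators telescope so the product is an integer; carrying out the multiplication exactly gives PP(3, 8, 4) = 4723719.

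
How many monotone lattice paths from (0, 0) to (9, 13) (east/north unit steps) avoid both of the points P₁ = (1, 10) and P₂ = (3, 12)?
Number of paths = 492882

Inclusion–exclusion. Total paths: C(22, 9) = 497420. Through P₁: C(11, 1)·C(11, 8) = 1815. Through P₂: C(15, 3)·C(7, 6) = 3185. Since P₁ is strictly southwest of P₂, a monotone path through both must visit P₁ then P₂; paths through both = C(11, 1)·C(4, 2)·C(7, 6) = 462. Avoid both = 497420 − 1815 − 3185 + 462 = 492882.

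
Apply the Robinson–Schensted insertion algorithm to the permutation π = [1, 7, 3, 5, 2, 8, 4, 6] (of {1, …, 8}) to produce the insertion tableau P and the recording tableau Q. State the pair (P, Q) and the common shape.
P = [1, 2, 4, 6] / [3, 5, 8] / [7];  Q = [1, 2, 4, 6] / [3, 7, 8] / [5];  common shape = (4, 3, 1)

Row-insert the values π_1, π_2, … into P one at a time, bumping the leftmost entry strictly greater than the inserted value down to the next row. The recording tableau Q records, in position (i, j), the step at which that cell was added to P.
  Insert 1 (step 1): P = [1];  Q = [1]
  Insert 7 (step 2): P = [1, 7];  Q = [1, 2]
  Insert 3 (step 3): P = [1, 3] / [7];  Q = [1, 2] / [3]
  Insert 5 (step 4): P = [1, 3, 5] / [7];  Q = [1, 2, 4] / [3]
  Insert 2 (step 5): P = [1, 2, 5] / [3] / [7];  Q = [1, 2, 4] / [3] / [5]
  Insert 8 (step 6): P = [1, 2, 5, 8] / [3] / [7];  Q = [1, 2, 4, 6] / [3] / [5]
  Insert 4 (step 7): P = [1, 2, 4, 8] / [3, 5] / [7];  Q = [1, 2, 4, 6] / [3, 7] / [5]
  Insert 6 (step 8): P = [1, 2, 4, 6] / [3, 5, 8] / [7];  Q = [1, 2, 4, 6] / [3, 7, 8] / [5]
Final shape: (4, 3, 1).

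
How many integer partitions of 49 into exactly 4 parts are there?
p(49, 4 parts) = 864

Partitions of n into exactly k parts are in bijection with partitions of n − k into at most k parts (subtract 1 from each part). So p(49, exactly 4) = p(45, parts ≤ 4). Computing via the recurrence p(m, j) = p(m, j−1) + p(m−j, j) gives 864.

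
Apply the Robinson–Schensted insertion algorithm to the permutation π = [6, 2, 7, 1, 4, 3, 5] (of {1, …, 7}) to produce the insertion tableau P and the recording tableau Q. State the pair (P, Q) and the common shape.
P = [1, 3, 5] / [2, 4] / [6, 7];  Q = [1, 3, 7] / [2, 5] / [4, 6];  common shape = (3, 2, 2)

Row-insert the values π_1, π_2, … into P one at a time, bumping the leftmost entry strictly greater than the inserted value down to the next row. The recording tableau Q records, in position (i, j), the step at which that cell was added to P.
  Insert 6 (step 1): P = [6];  Q = [1]
  Insert 2 (step 2): P = [2] / [6];  Q = [1] / [2]
  Insert 7 (step 3): P = [2, 7] / [6];  Q = [1, 3] / [2]
  Insert 1 (step 4): P = [1, 7] / [2] / [6];  Q = [1, 3] / [2] / [4]
  Insert 4 (step 5): P = [1, 4] / [2, 7] / [6];  Q = [1, 3] / [2, 5] / [4]
  Insert 3 (step 6): P = [1, 3] / [2, 4] / [6, 7];  Q = [1, 3] / [2, 5] / [4, 6]
  Insert 5 (step 7): P = [1, 3, 5] / [2, 4] / [6, 7];  Q = [1, 3, 7] / [2, 5] / [4, 6]
Final shape: (3, 2, 2).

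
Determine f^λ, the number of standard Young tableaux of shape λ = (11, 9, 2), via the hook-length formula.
# SYT of shape (11, 9, 2) = 6565944

Hook-length formula: f^λ = n! / Π hook(c), product over all cells c of the Young diagram. For λ = (11, 9, 2), n = 22 boxes. Hook lengths by row (left-to-right, top-to-bottom): [13, 12, 10, 9, 8, 7, 6, 5, 4, 2, 1]; [10, 9, 7, 6, 5, 4, 3, 2, 1]; [2, 1]. Product of hooks = 171186462720000. So f^λ = 22! / 171186462720000 = 1124000727777607680000 / 171186462720000 = 6565944.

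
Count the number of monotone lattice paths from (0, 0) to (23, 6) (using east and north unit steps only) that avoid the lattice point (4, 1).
Number of paths = 262500

Total paths from (0, 0) to (23, 6): C(29, 23) = 475020. Paths through (4, 1): (paths (0, 0) → (4, 1)) × (paths (4, 1) → (23, 6)) = C(5, 4) · C(24, 19) = 5 · 42504 = 212520. Avoidance count = 475020 − 212520 = 262500.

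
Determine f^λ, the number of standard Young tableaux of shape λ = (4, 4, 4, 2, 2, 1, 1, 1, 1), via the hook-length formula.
# SYT of shape (4, 4, 4, 2, 2, 1, 1, 1, 1) = 30232800

Hook-length formula: f^λ = n! / Π hook(c), product over all cells c of the Young diagram. For λ = (4, 4, 4, 2, 2, 1, 1, 1, 1), n = 20 boxes. Hook lengths by row (left-to-right, top-to-bottom): [12, 7, 4, 3]; [11, 6, 3, 2]; [10, 5, 2, 1]; [7, 2]; [6, 1]; [4]; [3]; [2]; [1]. Product of hooks = 80472268800. So f^λ = 20! / 80472268800 = 2432902008176640000 / 80472268800 = 30232800.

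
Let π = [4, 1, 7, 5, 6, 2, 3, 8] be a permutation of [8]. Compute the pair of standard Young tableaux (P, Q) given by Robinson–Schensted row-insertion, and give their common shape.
P = [1, 2, 3, 8] / [4, 5, 6] / [7];  Q = [1, 3, 5, 8] / [2, 4, 7] / [6];  common shape = (4, 3, 1)

Row-insert the values π_1, π_2, … into P one at a time, bumping the leftmost entry strictly greater than the inserted value down to the next row. The recording tableau Q records, in position (i, j), the step at which that cell was added to P.
  Insert 4 (step 1): P = [4];  Q = [1]
  Insert 1 (step 2): P = [1] / [4];  Q = [1] / [2]
  Insert 7 (step 3): P = [1, 7] / [4];  Q = [1, 3] / [2]
  Insert 5 (step 4): P = [1, 5] / [4, 7];  Q = [1, 3] / [2, 4]
  Insert 6 (step 5): P = [1, 5, 6] / [4, 7];  Q = [1, 3, 5] / [2, 4]
  Insert 2 (step 6): P = [1, 2, 6] / [4, 5] / [7];  Q = [1, 3, 5] / [2, 4] / [6]
  Insert 3 (step 7): P = [1, 2, 3] / [4, 5, 6] / [7];  Q = [1, 3, 5] / [2, 4, 7] / [6]
  Insert 8 (step 8): P = [1, 2, 3, 8] / [4, 5, 6] / [7];  Q = [1, 3, 5, 8] / [2, 4, 7] / [6]
Final shape: (4, 3, 1).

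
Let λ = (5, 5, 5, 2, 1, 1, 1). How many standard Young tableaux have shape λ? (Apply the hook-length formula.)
# SYT of shape (5, 5, 5, 2, 1, 1, 1) = 45147648

Hook-length formula: f^λ = n! / Π hook(c), product over all cells c of the Young diagram. For λ = (5, 5, 5, 2, 1, 1, 1), n = 20 boxes. Hook lengths by row (left-to-right, top-to-bottom): [11, 7, 5, 4, 3]; [10, 6, 4, 3, 2]; [9, 5, 3, 2, 1]; [5, 1]; [3]; [2]; [1]. Product of hooks = 53887680000. So f^λ = 20! / 53887680000 = 2432902008176640000 / 53887680000 = 45147648.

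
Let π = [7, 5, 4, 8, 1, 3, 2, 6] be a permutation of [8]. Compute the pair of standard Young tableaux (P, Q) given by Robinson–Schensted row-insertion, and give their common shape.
P = [1, 2, 6] / [3, 8] / [4] / [5] / [7];  Q = [1, 4, 8] / [2, 6] / [3] / [5] / [7];  common shape = (3, 2, 1, 1, 1)

Row-insert the values π_1, π_2, … into P one at a time, bumping the leftmost entry strictly greater than the inserted value down to the next row. The recording tableau Q records, in position (i, j), the step at which that cell was added to P.
  Insert 7 (step 1): P = [7];  Q = [1]
  Insert 5 (step 2): P = [5] / [7];  Q = [1] / [2]
  Insert 4 (step 3): P = [4] / [5] / [7];  Q = [1] / [2] / [3]
  Insert 8 (step 4): P = [4, 8] / [5] / [7];  Q = [1, 4] / [2] / [3]
  Insert 1 (step 5): P = [1, 8] / [4] / [5] / [7];  Q = [1, 4] / [2] / [3] / [5]
  Insert 3 (step 6): P = [1, 3] / [4, 8] / [5] / [7];  Q = [1, 4] / [2, 6] / [3] / [5]
  Insert 2 (step 7): P = [1, 2] / [3, 8] / [4] / [5] / [7];  Q = [1, 4] / [2, 6] / [3] / [5] / [7]
  Insert 6 (step 8): P = [1, 2, 6] / [3, 8] / [4] / [5] / [7];  Q = [1, 4, 8] / [2, 6] / [3] / [5] / [7]
Final shape: (3, 2, 1, 1, 1).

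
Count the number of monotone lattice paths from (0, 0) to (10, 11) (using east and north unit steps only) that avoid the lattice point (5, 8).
Number of paths = 280644

Total paths from (0, 0) to (10, 11): C(21, 10) = 352716. Paths through (5, 8): (paths (0, 0) → (5, 8)) × (paths (5, 8) → (10, 11)) = C(13, 5) · C(8, 5) = 1287 · 56 = 72072. Avoidance count = 352716 − 72072 = 280644.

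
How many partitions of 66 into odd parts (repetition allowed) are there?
p_odd(66) = 20132

Enumerate partitions using only odd parts via the recurrence o(n, m) = o(n, m−2) + o(n−m, m) over odd m, starting from the largest odd part ≤ n. This gives p_odd(66) = 20132. (Euler's theorem: equals the count of distinct-part partitions.)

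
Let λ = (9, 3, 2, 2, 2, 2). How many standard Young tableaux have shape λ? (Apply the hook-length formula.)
# SYT of shape (9, 3, 2, 2, 2, 2) = 19186200

Hook-length formula: f^λ = n! / Π hook(c), product over all cells c of the Young diagram. For λ = (9, 3, 2, 2, 2, 2), n = 20 boxes. Hook lengths by row (left-to-right, top-to-bottom): [14, 13, 8, 6, 5, 4, 3, 2, 1]; [7, 6, 1]; [5, 4]; [4, 3]; [3, 2]; [2, 1]. Product of hooks = 126804787200. So f^λ = 20! / 126804787200 = 2432902008176640000 / 126804787200 = 19186200.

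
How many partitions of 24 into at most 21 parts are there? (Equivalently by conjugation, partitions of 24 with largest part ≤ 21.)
p(24, parts ≤ 21) = 1571

Use the recurrence p(n, m) = p(n, m−1) + p(n−m, m): either the largest part is < m (count p(n, m−1)) or the largest part is exactly m (remove one copy of m, count p(n−m, m)). With p(0, ·) = 1 this gives p(24, parts ≤ 21) = 1571. (By conjugating Young diagrams, this also counts partitions of 24 into at most 21 parts.)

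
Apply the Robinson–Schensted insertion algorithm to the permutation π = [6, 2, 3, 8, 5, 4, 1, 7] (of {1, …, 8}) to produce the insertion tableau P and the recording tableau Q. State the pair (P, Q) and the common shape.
P = [1, 3, 4, 7] / [2, 8] / [5] / [6];  Q = [1, 3, 4, 8] / [2, 5] / [6] / [7];  common shape = (4, 2, 1, 1)

Row-insert the values π_1, π_2, … into P one at a time, bumping the leftmost entry strictly greater than the inserted value down to the next row. The recording tableau Q records, in position (i, j), the step at which that cell was added to P.
  Insert 6 (step 1): P = [6];  Q = [1]
  Insert 2 (step 2): P = [2] / [6];  Q = [1] / [2]
  Insert 3 (step 3): P = [2, 3] / [6];  Q = [1, 3] / [2]
  Insert 8 (step 4): P = [2, 3, 8] / [6];  Q = [1, 3, 4] / [2]
  Insert 5 (step 5): P = [2, 3, 5] / [6, 8];  Q = [1, 3, 4] / [2, 5]
  Insert 4 (step 6): P = [2, 3, 4] / [5, 8] / [6];  Q = [1, 3, 4] / [2, 5] / [6]
  Insert 1 (step 7): P = [1, 3, 4] / [2, 8] / [5] / [6];  Q = [1, 3, 4] / [2, 5] / [6] / [7]
  Insert 7 (step 8): P = [1, 3, 4, 7] / [2, 8] / [5] / [6];  Q = [1, 3, 4, 8] / [2, 5] / [6] / [7]
Final shape: (4, 2, 1, 1).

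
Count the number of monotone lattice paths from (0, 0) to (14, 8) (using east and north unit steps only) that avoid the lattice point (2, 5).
Number of paths = 310215

Total paths from (0, 0) to (14, 8): C(22, 14) = 319770. Paths through (2, 5): (paths (0, 0) → (2, 5)) × (paths (2, 5) → (14, 8)) = C(7, 2) · C(15, 12) = 21 · 455 = 9555. Avoidance count = 319770 − 9555 = 310215.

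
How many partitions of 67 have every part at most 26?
p(67, parts ≤ 26) = 2464906

Use the recurrence p(n, m) = p(n, m−1) + p(n−m, m): either the largest part is < m (count p(n, m−1)) or the largest part is exactly m (remove one copy of m, count p(n−m, m)). With p(0, ·) = 1 this gives p(67, parts ≤ 26) = 2464906. (By conjugating Young diagrams, this also counts partitions of 67 into at most 26 parts.)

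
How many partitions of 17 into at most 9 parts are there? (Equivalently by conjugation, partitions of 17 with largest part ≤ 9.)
p(17, parts ≤ 9) = 252

Use the recurrence p(n, m) = p(n, m−1) + p(n−m, m): either the largest part is < m (count p(n, m−1)) or the largest part is exactly m (remove one copy of m, count p(n−m, m)). With p(0, ·) = 1 this gives p(17, parts ≤ 9) = 252. (By conjugating Young diagrams, this also counts partitions of 17 into at most 9 parts.)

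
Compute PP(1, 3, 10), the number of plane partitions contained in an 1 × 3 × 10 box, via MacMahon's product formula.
PP(1, 3, 10) = 286

Evaluate the triple product over i = 1..1, j = 1..3, k = 1..10. The factors are (2/1) · (3/2) · (4/3) · (5/4) · (6/5) · (7/6) · (8/7) · (9/8) · … (30 factors total). The numerators and denominators telescope so the product is an integer; carrying out the multiplication exactly gives PP(1, 3, 10) = 286.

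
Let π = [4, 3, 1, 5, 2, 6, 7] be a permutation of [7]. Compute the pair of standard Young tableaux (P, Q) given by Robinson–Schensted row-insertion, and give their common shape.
P = [1, 2, 6, 7] / [3, 5] / [4];  Q = [1, 4, 6, 7] / [2, 5] / [3];  common shape = (4, 2, 1)

Row-insert the values π_1, π_2, … into P one at a time, bumping the leftmost entry strictly greater than the inserted value down to the next row. The recording tableau Q records, in position (i, j), the step at which that cell was added to P.
  Insert 4 (step 1): P = [4];  Q = [1]
  Insert 3 (step 2): P = [3] / [4];  Q = [1] / [2]
  Insert 1 (step 3): P = [1] / [3] / [4];  Q = [1] / [2] / [3]
  Insert 5 (step 4): P = [1, 5] / [3] / [4];  Q = [1, 4] / [2] / [3]
  Insert 2 (step 5): P = [1, 2] / [3, 5] / [4];  Q = [1, 4] / [2, 5] / [3]
  Insert 6 (step 6): P = [1, 2, 6] / [3, 5] / [4];  Q = [1, 4, 6] / [2, 5] / [3]
  Insert 7 (step 7): P = [1, 2, 6, 7] / [3, 5] / [4];  Q = [1, 4, 6, 7] / [2, 5] / [3]
Final shape: (4, 2, 1).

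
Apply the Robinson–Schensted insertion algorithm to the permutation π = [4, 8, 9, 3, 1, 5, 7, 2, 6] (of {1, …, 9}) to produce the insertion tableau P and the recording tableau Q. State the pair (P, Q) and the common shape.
P = [1, 2, 6] / [3, 5, 7] / [4, 8, 9];  Q = [1, 2, 3] / [4, 6, 7] / [5, 8, 9];  common shape = (3, 3, 3)

Row-insert the values π_1, π_2, … into P one at a time, bumping the leftmost entry strictly greater than the inserted value down to the next row. The recording tableau Q records, in position (i, j), the step at which that cell was added to P.
  Insert 4 (step 1): P = [4];  Q = [1]
  Insert 8 (step 2): P = [4, 8];  Q = [1, 2]
  Insert 9 (step 3): P = [4, 8, 9];  Q = [1, 2, 3]
  Insert 3 (step 4): P = [3, 8, 9] / [4];  Q = [1, 2, 3] / [4]
  Insert 1 (step 5): P = [1, 8, 9] / [3] / [4];  Q = [1, 2, 3] / [4] / [5]
  Insert 5 (step 6): P = [1, 5, 9] / [3, 8] / [4];  Q = [1, 2, 3] / [4, 6] / [5]
  Insert 7 (step 7): P = [1, 5, 7] / [3, 8, 9] / [4];  Q = [1, 2, 3] / [4, 6, 7] / [5]
  Insert 2 (step 8): P = [1, 2, 7] / [3, 5, 9] / [4, 8];  Q = [1, 2, 3] / [4, 6, 7] / [5, 8]
  Insert 6 (step 9): P = [1, 2, 6] / [3, 5, 7] / [4, 8, 9];  Q = [1, 2, 3] / [4, 6, 7] / [5, 8, 9]
Final shape: (3, 3, 3).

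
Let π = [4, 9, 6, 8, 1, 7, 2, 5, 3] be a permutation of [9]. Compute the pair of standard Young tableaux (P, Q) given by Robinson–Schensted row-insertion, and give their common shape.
P = [1, 2, 3] / [4, 5, 7] / [6] / [8] / [9];  Q = [1, 2, 4] / [3, 6, 8] / [5] / [7] / [9];  common shape = (3, 3, 1, 1, 1)

Row-insert the values π_1, π_2, … into P one at a time, bumping the leftmost entry strictly greater than the inserted value down to the next row. The recording tableau Q records, in position (i, j), the step at which that cell was added to P.
  Insert 4 (step 1): P = [4];  Q = [1]
  Insert 9 (step 2): P = [4, 9];  Q = [1, 2]
  Insert 6 (step 3): P = [4, 6] / [9];  Q = [1, 2] / [3]
  Insert 8 (step 4): P = [4, 6, 8] / [9];  Q = [1, 2, 4] / [3]
  Insert 1 (step 5): P = [1, 6, 8] / [4] / [9];  Q = [1, 2, 4] / [3] / [5]
  Insert 7 (step 6): P = [1, 6, 7] / [4, 8] / [9];  Q = [1, 2, 4] / [3, 6] / [5]
  Insert 2 (step 7): P = [1, 2, 7] / [4, 6] / [8] / [9];  Q = [1, 2, 4] / [3, 6] / [5] / [7]
  Insert 5 (step 8): P = [1, 2, 5] / [4, 6, 7] / [8] / [9];  Q = [1, 2, 4] / [3, 6, 8] / [5] / [7]
  Insert 3 (step 9): P = [1, 2, 3] / [4, 5, 7] / [6] / [8] / [9];  Q = [1, 2, 4] / [3, 6, 8] / [5] / [7] / [9]
Final shape: (3, 3, 1, 1, 1).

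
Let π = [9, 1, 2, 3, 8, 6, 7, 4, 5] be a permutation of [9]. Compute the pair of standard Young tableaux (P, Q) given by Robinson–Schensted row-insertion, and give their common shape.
P = [1, 2, 3, 4, 5] / [6, 7] / [8] / [9];  Q = [1, 3, 4, 5, 7] / [2, 9] / [6] / [8];  common shape = (5, 2, 1, 1)

Row-insert the values π_1, π_2, … into P one at a time, bumping the leftmost entry strictly greater than the inserted value down to the next row. The recording tableau Q records, in position (i, j), the step at which that cell was added to P.
  Insert 9 (step 1): P = [9];  Q = [1]
  Insert 1 (step 2): P = [1] / [9];  Q = [1] / [2]
  Insert 2 (step 3): P = [1, 2] / [9];  Q = [1, 3] / [2]
  Insert 3 (step 4): P = [1, 2, 3] / [9];  Q = [1, 3, 4] / [2]
  Insert 8 (step 5): P = [1, 2, 3, 8] / [9];  Q = [1, 3, 4, 5] / [2]
  Insert 6 (step 6): P = [1, 2, 3, 6] / [8] / [9];  Q = [1, 3, 4, 5] / [2] / [6]
  Insert 7 (step 7): P = [1, 2, 3, 6, 7] / [8] / [9];  Q = [1, 3, 4, 5, 7] / [2] / [6]
  Insert 4 (step 8): P = [1, 2, 3, 4, 7] / [6] / [8] / [9];  Q = [1, 3, 4, 5, 7] / [2] / [6] / [8]
  Insert 5 (step 9): P = [1, 2, 3, 4, 5] / [6, 7] / [8] / [9];  Q = [1, 3, 4, 5, 7] / [2, 9] / [6] / [8]
Final shape: (5, 2, 1, 1).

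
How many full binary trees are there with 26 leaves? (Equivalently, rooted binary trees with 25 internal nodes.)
C_25 = 4861946401452

These full binary trees are counted by the Catalan number C_n = (1/(n + 1)) · C(2n, n). For n = 25: C_25 = (1/26) · C(50, 25) = 126410606437752/26 = 4861946401452.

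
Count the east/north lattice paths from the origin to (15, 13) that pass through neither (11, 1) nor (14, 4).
Number of paths = 37392120

Inclusion–exclusion. Total paths: C(28, 15) = 37442160. Through P₁: C(12, 11)·C(16, 4) = 21840. Through P₂: C(18, 14)·C(10, 1) = 30600. Since P₁ is strictly southwest of P₂, a monotone path through both must visit P₁ then P₂; paths through both = C(12, 11)·C(6, 3)·C(10, 1) = 2400. Avoid both = 37442160 − 21840 − 30600 + 2400 = 37392120.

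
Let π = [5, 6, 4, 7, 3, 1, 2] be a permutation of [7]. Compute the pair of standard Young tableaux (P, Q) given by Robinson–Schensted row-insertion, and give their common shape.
P = [1, 2, 7] / [3, 6] / [4] / [5];  Q = [1, 2, 4] / [3, 7] / [5] / [6];  common shape = (3, 2, 1, 1)

Row-insert the values π_1, π_2, … into P one at a time, bumping the leftmost entry strictly greater than the inserted value down to the next row. The recording tableau Q records, in position (i, j), the step at which that cell was added to P.
  Insert 5 (step 1): P = [5];  Q = [1]
  Insert 6 (step 2): P = [5, 6];  Q = [1, 2]
  Insert 4 (step 3): P = [4, 6] / [5];  Q = [1, 2] / [3]
  Insert 7 (step 4): P = [4, 6, 7] / [5];  Q = [1, 2, 4] / [3]
  Insert 3 (step 5): P = [3, 6, 7] / [4] / [5];  Q = [1, 2, 4] / [3] / [5]
  Insert 1 (step 6): P = [1, 6, 7] / [3] / [4] / [5];  Q = [1, 2, 4] / [3] / [5] / [6]
  Insert 2 (step 7): P = [1, 2, 7] / [3, 6] / [4] / [5];  Q = [1, 2, 4] / [3, 7] / [5] / [6]
Final shape: (3, 2, 1, 1).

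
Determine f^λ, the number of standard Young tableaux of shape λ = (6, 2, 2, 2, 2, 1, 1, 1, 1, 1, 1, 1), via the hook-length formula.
# SYT of shape (6, 2, 2, 2, 2, 1, 1, 1, 1, 1, 1, 1) = 9682400

Hook-length formula: f^λ = n! / Π hook(c), product over all cells c of the Young diagram. For λ = (6, 2, 2, 2, 2, 1, 1, 1, 1, 1, 1, 1), n = 21 boxes. Hook lengths by row (left-to-right, top-to-bottom): [17, 9, 4, 3, 2, 1]; [12, 4]; [11, 3]; [10, 2]; [9, 1]; [7]; [6]; [5]; [4]; [3]; [2]; [1]. Product of hooks = 5276681625600. So f^λ = 21! / 5276681625600 = 51090942171709440000 / 5276681625600 = 9682400.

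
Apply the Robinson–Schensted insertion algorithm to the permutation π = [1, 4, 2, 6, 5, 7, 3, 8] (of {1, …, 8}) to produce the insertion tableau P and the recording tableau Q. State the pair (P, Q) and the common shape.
P = [1, 2, 3, 7, 8] / [4, 5] / [6];  Q = [1, 2, 4, 6, 8] / [3, 5] / [7];  common shape = (5, 2, 1)

Row-insert the values π_1, π_2, … into P one at a time, bumping the leftmost entry strictly greater than the inserted value down to the next row. The recording tableau Q records, in position (i, j), the step at which that cell was added to P.
  Insert 1 (step 1): P = [1];  Q = [1]
  Insert 4 (step 2): P = [1, 4];  Q = [1, 2]
  Insert 2 (step 3): P = [1, 2] / [4];  Q = [1, 2] / [3]
  Insert 6 (step 4): P = [1, 2, 6] / [4];  Q = [1, 2, 4] / [3]
  Insert 5 (step 5): P = [1, 2, 5] / [4, 6];  Q = [1, 2, 4] / [3, 5]
  Insert 7 (step 6): P = [1, 2, 5, 7] / [4, 6];  Q = [1, 2, 4, 6] / [3, 5]
  Insert 3 (step 7): P = [1, 2, 3, 7] / [4, 5] / [6];  Q = [1, 2, 4, 6] / [3, 5] / [7]
  Insert 8 (step 8): P = [1, 2, 3, 7, 8] / [4, 5] / [6];  Q = [1, 2, 4, 6, 8] / [3, 5] / [7]
Final shape: (5, 2, 1).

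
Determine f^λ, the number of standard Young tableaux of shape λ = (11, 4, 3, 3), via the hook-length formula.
# SYT of shape (11, 4, 3, 3) = 29845200

Hook-length formula: f^λ = n! / Π hook(c), product over all cells c of the Young diagram. For λ = (11, 4, 3, 3), n = 21 boxes. Hook lengths by row (left-to-right, top-to-bottom): [14, 13, 12, 9, 7, 6, 5, 4, 3, 2, 1]; [6, 5, 4, 1]; [4, 3, 2]; [3, 2, 1]. Product of hooks = 1711864627200. So f^λ = 21! / 1711864627200 = 51090942171709440000 / 1711864627200 = 29845200.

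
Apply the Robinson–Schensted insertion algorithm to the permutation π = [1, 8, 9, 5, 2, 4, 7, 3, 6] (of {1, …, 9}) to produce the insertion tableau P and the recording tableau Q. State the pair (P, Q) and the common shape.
P = [1, 2, 3, 6] / [4, 7] / [5, 9] / [8];  Q = [1, 2, 3, 7] / [4, 6] / [5, 9] / [8];  common shape = (4, 2, 2, 1)

Row-insert the values π_1, π_2, … into P one at a time, bumping the leftmost entry strictly greater than the inserted value down to the next row. The recording tableau Q records, in position (i, j), the step at which that cell was added to P.
  Insert 1 (step 1): P = [1];  Q = [1]
  Insert 8 (step 2): P = [1, 8];  Q = [1, 2]
  Insert 9 (step 3): P = [1, 8, 9];  Q = [1, 2, 3]
  Insert 5 (step 4): P = [1, 5, 9] / [8];  Q = [1, 2, 3] / [4]
  Insert 2 (step 5): P = [1, 2, 9] / [5] / [8];  Q = [1, 2, 3] / [4] / [5]
  Insert 4 (step 6): P = [1, 2, 4] / [5, 9] / [8];  Q = [1, 2, 3] / [4, 6] / [5]
  Insert 7 (step 7): P = [1, 2, 4, 7] / [5, 9] / [8];  Q = [1, 2, 3, 7] / [4, 6] / [5]
  Insert 3 (step 8): P = [1, 2, 3, 7] / [4, 9] / [5] / [8];  Q = [1, 2, 3, 7] / [4, 6] / [5] / [8]
  Insert 6 (step 9): P = [1, 2, 3, 6] / [4, 7] / [5, 9] / [8];  Q = [1, 2, 3, 7] / [4, 6] / [5, 9] / [8]
Final shape: (4, 2, 2, 1).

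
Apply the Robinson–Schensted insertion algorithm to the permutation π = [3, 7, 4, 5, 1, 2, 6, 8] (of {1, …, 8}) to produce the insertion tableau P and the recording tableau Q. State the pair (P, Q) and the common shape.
P = [1, 2, 5, 6, 8] / [3, 4] / [7];  Q = [1, 2, 4, 7, 8] / [3, 6] / [5];  common shape = (5, 2, 1)

Row-insert the values π_1, π_2, … into P one at a time, bumping the leftmost entry strictly greater than the inserted value down to the next row. The recording tableau Q records, in position (i, j), the step at which that cell was added to P.
  Insert 3 (step 1): P = [3];  Q = [1]
  Insert 7 (step 2): P = [3, 7];  Q = [1, 2]
  Insert 4 (step 3): P = [3, 4] / [7];  Q = [1, 2] / [3]
  Insert 5 (step 4): P = [3, 4, 5] / [7];  Q = [1, 2, 4] / [3]
  Insert 1 (step 5): P = [1, 4, 5] / [3] / [7];  Q = [1, 2, 4] / [3] / [5]
  Insert 2 (step 6): P = [1, 2, 5] / [3, 4] / [7];  Q = [1, 2, 4] / [3, 6] / [5]
  Insert 6 (step 7): P = [1, 2, 5, 6] / [3, 4] / [7];  Q = [1, 2, 4, 7] / [3, 6] / [5]
  Insert 8 (step 8): P = [1, 2, 5, 6, 8] / [3, 4] / [7];  Q = [1, 2, 4, 7, 8] / [3, 6] / [5]
Final shape: (5, 2, 1).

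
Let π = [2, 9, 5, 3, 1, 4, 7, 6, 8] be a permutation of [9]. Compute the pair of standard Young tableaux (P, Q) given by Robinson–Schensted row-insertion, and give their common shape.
P = [1, 3, 4, 6, 8] / [2, 7] / [5] / [9];  Q = [1, 2, 6, 7, 9] / [3, 8] / [4] / [5];  common shape = (5, 2, 1, 1)

Row-insert the values π_1, π_2, … into P one at a time, bumping the leftmost entry strictly greater than the inserted value down to the next row. The recording tableau Q records, in position (i, j), the step at which that cell was added to P.
  Insert 2 (step 1): P = [2];  Q = [1]
  Insert 9 (step 2): P = [2, 9];  Q = [1, 2]
  Insert 5 (step 3): P = [2, 5] / [9];  Q = [1, 2] / [3]
  Insert 3 (step 4): P = [2, 3] / [5] / [9];  Q = [1, 2] / [3] / [4]
  Insert 1 (step 5): P = [1, 3] / [2] / [5] / [9];  Q = [1, 2] / [3] / [4] / [5]
  Insert 4 (step 6): P = [1, 3, 4] / [2] / [5] / [9];  Q = [1, 2, 6] / [3] / [4] / [5]
  Insert 7 (step 7): P = [1, 3, 4, 7] / [2] / [5] / [9];  Q = [1, 2, 6, 7] / [3] / [4] / [5]
  Insert 6 (step 8): P = [1, 3, 4, 6] / [2, 7] / [5] / [9];  Q = [1, 2, 6, 7] / [3, 8] / [4] / [5]
  Insert 8 (step 9): P = [1, 3, 4, 6, 8] / [2, 7] / [5] / [9];  Q = [1, 2, 6, 7, 9] / [3, 8] / [4] / [5]
Final shape: (5, 2, 1, 1).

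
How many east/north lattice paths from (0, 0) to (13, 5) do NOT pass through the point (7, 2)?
Number of paths = 5544

Total paths from (0, 0) to (13, 5): C(18, 13) = 8568. Paths through (7, 2): (paths (0, 0) → (7, 2)) × (paths (7, 2) → (13, 5)) = C(9, 7) · C(9, 6) = 36 · 84 = 3024. Avoidance count = 8568 − 3024 = 5544.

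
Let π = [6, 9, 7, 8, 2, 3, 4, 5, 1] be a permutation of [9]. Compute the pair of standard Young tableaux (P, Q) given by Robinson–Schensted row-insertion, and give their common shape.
P = [1, 3, 4, 5] / [2, 7, 8] / [6] / [9];  Q = [1, 2, 4, 8] / [3, 6, 7] / [5] / [9];  common shape = (4, 3, 1, 1)

Row-insert the values π_1, π_2, … into P one at a time, bumping the leftmost entry strictly greater than the inserted value down to the next row. The recording tableau Q records, in position (i, j), the step at which that cell was added to P.
  Insert 6 (step 1): P = [6];  Q = [1]
  Insert 9 (step 2): P = [6, 9];  Q = [1, 2]
  Insert 7 (step 3): P = [6, 7] / [9];  Q = [1, 2] / [3]
  Insert 8 (step 4): P = [6, 7, 8] / [9];  Q = [1, 2, 4] / [3]
  Insert 2 (step 5): P = [2, 7, 8] / [6] / [9];  Q = [1, 2, 4] / [3] / [5]
  Insert 3 (step 6): P = [2, 3, 8] / [6, 7] / [9];  Q = [1, 2, 4] / [3, 6] / [5]
  Insert 4 (step 7): P = [2, 3, 4] / [6, 7, 8] / [9];  Q = [1, 2, 4] / [3, 6, 7] / [5]
  Insert 5 (step 8): P = [2, 3, 4, 5] / [6, 7, 8] / [9];  Q = [1, 2, 4, 8] / [3, 6, 7] / [5]
  Insert 1 (step 9): P = [1, 3, 4, 5] / [2, 7, 8] / [6] / [9];  Q = [1, 2, 4, 8] / [3, 6, 7] / [5] / [9]
Final shape: (4, 3, 1, 1).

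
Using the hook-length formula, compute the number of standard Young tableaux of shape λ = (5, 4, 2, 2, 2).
# SYT of shape (5, 4, 2, 2, 2) = 125125

Hook-length formula: f^λ = n! / Π hook(c), product over all cells c of the Young diagram. For λ = (5, 4, 2, 2, 2), n = 15 boxes. Hook lengths by row (left-to-right, top-to-bottom): [9, 8, 4, 3, 1]; [7, 6, 2, 1]; [4, 3]; [3, 2]; [2, 1]. Product of hooks = 10450944. So f^λ = 15! / 10450944 = 1307674368000 / 10450944 = 125125.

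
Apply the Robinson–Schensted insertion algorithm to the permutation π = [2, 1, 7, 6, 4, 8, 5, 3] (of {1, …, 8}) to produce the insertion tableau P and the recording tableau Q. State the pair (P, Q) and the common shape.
P = [1, 3, 5] / [2, 4, 8] / [6] / [7];  Q = [1, 3, 6] / [2, 4, 7] / [5] / [8];  common shape = (3, 3, 1, 1)

Row-insert the values π_1, π_2, … into P one at a time, bumping the leftmost entry strictly greater than the inserted value down to the next row. The recording tableau Q records, in position (i, j), the step at which that cell was added to P.
  Insert 2 (step 1): P = [2];  Q = [1]
  Insert 1 (step 2): P = [1] / [2];  Q = [1] / [2]
  Insert 7 (step 3): P = [1, 7] / [2];  Q = [1, 3] / [2]
  Insert 6 (step 4): P = [1, 6] / [2, 7];  Q = [1, 3] / [2, 4]
  Insert 4 (step 5): P = [1, 4] / [2, 6] / [7];  Q = [1, 3] / [2, 4] / [5]
  Insert 8 (step 6): P = [1, 4, 8] / [2, 6] / [7];  Q = [1, 3, 6] / [2, 4] / [5]
  Insert 5 (step 7): P = [1, 4, 5] / [2, 6, 8] / [7];  Q = [1, 3, 6] / [2, 4, 7] / [5]
  Insert 3 (step 8): P = [1, 3, 5] / [2, 4, 8] / [6] / [7];  Q = [1, 3, 6] / [2, 4, 7] / [5] / [8]
Final shape: (3, 3, 1, 1).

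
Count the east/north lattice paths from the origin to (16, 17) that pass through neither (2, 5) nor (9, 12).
Number of paths = 788279874

Inclusion–exclusion. Total paths: C(33, 16) = 1166803110. Through P₁: C(7, 2)·C(26, 14) = 202811700. Through P₂: C(21, 9)·C(12, 7) = 232792560. Since P₁ is strictly southwest of P₂, a monotone path through both must visit P₁ then P₂; paths through both = C(7, 2)·C(14, 7)·C(12, 7) = 57081024. Avoid both = 1166803110 − 202811700 − 232792560 + 57081024 = 788279874.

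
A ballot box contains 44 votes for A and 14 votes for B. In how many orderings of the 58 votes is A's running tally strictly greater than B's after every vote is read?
Strict-lead orderings = 5246348656500

Total orderings of the 58 votes with 44 for A: C(58, 44) = 10142940735900. By the Bertrand ballot formula (Cycle Lemma / reflection principle), the number of orderings in which A is strictly ahead of B throughout is (p − q)/(p + q) · C(p + q, p) = (44 − 14)/(44 + 14) · 10142940735900 = 5246348656500.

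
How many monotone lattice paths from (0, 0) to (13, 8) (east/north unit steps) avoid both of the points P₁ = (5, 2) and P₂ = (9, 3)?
Number of paths = 125937

Inclusion–exclusion. Total paths: C(21, 13) = 203490. Through P₁: C(7, 5)·C(14, 8) = 63063. Through P₂: C(12, 9)·C(9, 4) = 27720. Since P₁ is strictly southwest of P₂, a monotone path through both must visit P₁ then P₂; paths through both = C(7, 5)·C(5, 4)·C(9, 4) = 13230. Avoid both = 203490 − 63063 − 27720 + 13230 = 125937.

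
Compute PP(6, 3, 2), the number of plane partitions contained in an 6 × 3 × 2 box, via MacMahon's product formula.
PP(6, 3, 2) = 2520

Evaluate the triple product over i = 1..6, j = 1..3, k = 1..2. The factors are (2/1) · (3/2) · (3/2) · (4/3) · (4/3) · (5/4) · (3/2) · (4/3) · … (36 factors total). The numerators and denominators telescope so the product is an integer; carrying out the multiplication exactly gives PP(6, 3, 2) = 2520.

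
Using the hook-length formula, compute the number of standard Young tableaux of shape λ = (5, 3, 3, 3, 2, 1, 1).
# SYT of shape (5, 3, 3, 3, 2, 1, 1) = 6265350

Hook-length formula: f^λ = n! / Π hook(c), product over all cells c of the Young diagram. For λ = (5, 3, 3, 3, 2, 1, 1), n = 18 boxes. Hook lengths by row (left-to-right, top-to-bottom): [11, 8, 6, 2, 1]; [8, 5, 3]; [7, 4, 2]; [6, 3, 1]; [4, 1]; [2]; [1]. Product of hooks = 1021870080. So f^λ = 18! / 1021870080 = 6402373705728000 / 1021870080 = 6265350.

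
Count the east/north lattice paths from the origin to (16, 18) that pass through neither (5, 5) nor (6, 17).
Number of paths = 1573858761

Inclusion–exclusion. Total paths: C(34, 16) = 2203961430. Through P₁: C(10, 5)·C(24, 11) = 629028288. Through P₂: C(23, 6)·C(11, 10) = 1110417. Since P₁ is strictly southwest of P₂, a monotone path through both must visit P₁ then P₂; paths through both = C(10, 5)·C(13, 1)·C(11, 10) = 36036. Avoid both = 2203961430 − 629028288 − 1110417 + 36036 = 1573858761.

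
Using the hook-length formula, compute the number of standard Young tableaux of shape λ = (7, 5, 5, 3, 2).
# SYT of shape (7, 5, 5, 3, 2) = 1571349780

Hook-length formula: f^λ = n! / Π hook(c), product over all cells c of the Young diagram. For λ = (7, 5, 5, 3, 2), n = 22 boxes. Hook lengths by row (left-to-right, top-to-bottom): [11, 10, 8, 6, 5, 2, 1]; [8, 7, 5, 3, 2]; [7, 6, 4, 2, 1]; [4, 3, 1]; [2, 1]. Product of hooks = 715309056000. So f^λ = 22! / 715309056000 = 1124000727777607680000 / 715309056000 = 1571349780.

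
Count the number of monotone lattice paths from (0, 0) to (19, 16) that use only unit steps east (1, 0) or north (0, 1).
Number of paths = 4059928950

A monotone lattice path from (0, 0) to (19, 16) consists of 19 east steps and 16 north steps in some order, so it is determined by which 19 of the 35 steps are east. The count is C(35, 19) = 4059928950.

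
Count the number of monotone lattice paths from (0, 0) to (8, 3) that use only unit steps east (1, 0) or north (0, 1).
Number of paths = 165

A monotone lattice path from (0, 0) to (8, 3) consists of 8 east steps and 3 north steps in some order, so it is determined by which 8 of the 11 steps are east. The count is C(11, 8) = 165.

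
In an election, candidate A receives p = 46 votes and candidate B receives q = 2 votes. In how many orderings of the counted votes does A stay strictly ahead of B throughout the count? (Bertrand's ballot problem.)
Strict-lead orderings = 1034

Total orderings of the 48 votes with 46 for A: C(48, 46) = 1128. By the Bertrand ballot formula (Cycle Lemma / reflection principle), the number of orderings in which A is strictly ahead of B throughout is (p − q)/(p + q) · C(p + q, p) = (46 − 2)/(46 + 2) · 1128 = 1034.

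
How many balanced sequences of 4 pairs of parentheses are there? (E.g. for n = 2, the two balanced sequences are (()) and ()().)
C_4 = 14

These balanced parentheses are counted by the Catalan number C_n = (1/(n + 1)) · C(2n, n). For n = 4: C_4 = (1/5) · C(8, 4) = 70/5 = 14.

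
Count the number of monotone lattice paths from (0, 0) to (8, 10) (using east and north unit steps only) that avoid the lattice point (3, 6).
Number of paths = 33174

Total paths from (0, 0) to (8, 10): C(18, 8) = 43758. Paths through (3, 6): (paths (0, 0) → (3, 6)) × (paths (3, 6) → (8, 10)) = C(9, 3) · C(9, 5) = 84 · 126 = 10584. Avoidance count = 43758 − 10584 = 33174.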